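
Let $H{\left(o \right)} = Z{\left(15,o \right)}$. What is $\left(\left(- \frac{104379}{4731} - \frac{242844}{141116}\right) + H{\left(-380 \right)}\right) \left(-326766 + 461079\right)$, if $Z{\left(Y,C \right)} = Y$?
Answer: $- \frac{65635908814437}{55634983} \approx -1.1798 \cdot 10^{6}$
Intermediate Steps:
$H{\left(o \right)} = 15$
$\left(\left(- \frac{104379}{4731} - \frac{242844}{141116}\right) + H{\left(-380 \right)}\right) \left(-326766 + 461079\right) = \left(\left(- \frac{104379}{4731} - \frac{242844}{141116}\right) + 15\right) \left(-326766 + 461079\right) = \left(\left(\left(-104379\right) \frac{1}{4731} - \frac{60711}{35279}\right) + 15\right) 134313 = \left(\left(- \frac{34793}{1577} - \frac{60711}{35279}\right) + 15\right) 134313 = \left(- \frac{1323203494}{55634983} + 15\right) 134313 = \left(- \frac{488678749}{55634983}\right) 134313 = - \frac{65635908814437}{55634983}$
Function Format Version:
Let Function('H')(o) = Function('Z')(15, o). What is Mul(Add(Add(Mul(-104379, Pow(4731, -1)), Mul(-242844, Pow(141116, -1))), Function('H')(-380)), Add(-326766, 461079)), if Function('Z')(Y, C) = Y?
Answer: Rational(-65635908814437, 55634983) ≈ -1.1798e+6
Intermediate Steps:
Function('H')(o) = 15
Mul(Add(Add(Mul(-104379, Pow(4731, -1)), Mul(-242844, Pow(141116, -1))), Function('H')(-380)), Add(-326766, 461079)) = Mul(Add(Add(Mul(-104379, Pow(4731, -1)), Mul(-242844, Pow(141116, -1))), 15), Add(-326766, 461079)) = Mul(Add(Add(Mul(-104379, Rational(1, 4731)), Mul(-242844, Rational(1, 141116))), 15), 134313) = Mul(Add(Add(Rational(-34793, 1577), Rational(-60711, 35279)), 15), 134313) = Mul(Add(Rational(-1323203494, 55634983), 15), 134313) = Mul(Rational(-488678749, 55634983), 134313) = Rational(-65635908814437, 55634983)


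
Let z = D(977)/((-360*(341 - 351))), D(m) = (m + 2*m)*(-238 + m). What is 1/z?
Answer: 1200/722003 ≈ 0.0016620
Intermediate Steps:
D(m) = 3*m*(-238 + m) (D(m) = (3*m)*(-238 + m) = 3*m*(-238 + m))
z = 722003/1200 (z = (3*977*(-238 + 977))/((-360*(341 - 351))) = (3*977*739)/((-360*(-10))) = 2166009/3600 = 2166009*(1/3600) = 722003/1200 ≈ 601.67)
1/z = 1/(722003/1200) = 1200/722003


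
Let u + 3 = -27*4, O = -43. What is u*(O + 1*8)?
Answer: 3885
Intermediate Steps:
u = -111 (u = -3 - 27*4 = -3 - 108 = -111)
u*(O + 1*8) = -111*(-43 + 1*8) = -111*(-43 + 8) = -111*(-35) = 3885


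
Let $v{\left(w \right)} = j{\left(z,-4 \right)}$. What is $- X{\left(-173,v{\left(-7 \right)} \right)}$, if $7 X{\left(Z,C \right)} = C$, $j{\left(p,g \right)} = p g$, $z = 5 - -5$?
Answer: $\frac{40}{7} \approx 5.7143$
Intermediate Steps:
$z = 10$ ($z = 5 + 5 = 10$)
$j{\left(p,g \right)} = g p$
$v{\left(w \right)} = -40$ ($v{\left(w \right)} = \left(-4\right) 10 = -40$)
$X{\left(Z,C \right)} = \frac{C}{7}$
$- X{\left(-173,v{\left(-7 \right)} \right)} = - \frac{-40}{7} = \left(-1\right) \left(- \frac{40}{7}\right) = \frac{40}{7}$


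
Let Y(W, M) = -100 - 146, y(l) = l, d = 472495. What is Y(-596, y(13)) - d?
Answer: -472741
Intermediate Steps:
Y(W, M) = -246
Y(-596, y(13)) - d = -246 - 1*472495 = -246 - 472495 = -472741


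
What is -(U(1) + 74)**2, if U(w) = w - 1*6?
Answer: -4761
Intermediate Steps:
U(w) = -6 + w (U(w) = w - 6 = -6 + w)
-(U(1) + 74)**2 = -((-6 + 1) + 74)**2 = -(-5 + 74)**2 = -1*69**2 = -1*4761 = -4761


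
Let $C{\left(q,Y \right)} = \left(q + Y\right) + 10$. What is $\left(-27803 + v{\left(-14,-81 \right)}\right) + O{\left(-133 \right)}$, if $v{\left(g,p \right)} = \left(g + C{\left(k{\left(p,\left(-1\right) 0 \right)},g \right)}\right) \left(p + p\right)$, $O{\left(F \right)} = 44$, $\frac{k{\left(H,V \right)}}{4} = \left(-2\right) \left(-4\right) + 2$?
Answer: $-31323$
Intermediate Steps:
$k{\left(H,V \right)} = 40$ ($k{\left(H,V \right)} = 4 \left(\left(-2\right) \left(-4\right) + 2\right) = 4 \left(8 + 2\right) = 4 \cdot 10 = 40$)
$C{\left(q,Y \right)} = 10 + Y + q$ ($C{\left(q,Y \right)} = \left(Y + q\right) + 10 = 10 + Y + q$)
$v{\left(g,p \right)} = 2 p \left(50 + 2 g\right)$ ($v{\left(g,p \right)} = \left(g + \left(10 + g + 40\right)\right) \left(p + p\right) = \left(g + \left(50 + g\right)\right) 2 p = \left(50 + 2 g\right) 2 p = 2 p \left(50 + 2 g\right)$)
$\left(-27803 + v{\left(-14,-81 \right)}\right) + O{\left(-133 \right)} = \left(-27803 + 4 \left(-81\right) \left(25 - 14\right)\right) + 44 = \left(-27803 + 4 \left(-81\right) 11\right) + 44 = \left(-27803 - 3564\right) + 44 = -31367 + 44 = -31323$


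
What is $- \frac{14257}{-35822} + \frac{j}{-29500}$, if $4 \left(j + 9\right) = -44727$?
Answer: $\frac{1642913093}{2113498000} \approx 0.77734$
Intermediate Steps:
$j = - \frac{44763}{4}$ ($j = -9 + \frac{1}{4} \left(-44727\right) = -9 - \frac{44727}{4} = - \frac{44763}{4} \approx -11191.0$)
$- \frac{14257}{-35822} + \frac{j}{-29500} = - \frac{14257}{-35822} - \frac{44763}{4 \left(-29500\right)} = \left(-14257\right) \left(- \frac{1}{35822}\right) - - \frac{44763}{118000} = \frac{14257}{35822} + \frac{44763}{118000} = \frac{1642913093}{2113498000}$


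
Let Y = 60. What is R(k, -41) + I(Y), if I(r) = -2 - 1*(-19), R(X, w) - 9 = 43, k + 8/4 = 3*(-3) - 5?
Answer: 69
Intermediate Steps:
k = -16 (k = -2 + (3*(-3) - 5) = -2 + (-9 - 5) = -2 - 14 = -16)
R(X, w) = 52 (R(X, w) = 9 + 43 = 52)
I(r) = 17 (I(r) = -2 + 19 = 17)
R(k, -41) + I(Y) = 52 + 17 = 69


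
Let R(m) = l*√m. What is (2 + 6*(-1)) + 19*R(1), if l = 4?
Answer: 72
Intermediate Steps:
R(m) = 4*√m
(2 + 6*(-1)) + 19*R(1) = (2 + 6*(-1)) + 19*(4*√1) = (2 - 6) + 19*(4*1) = -4 + 19*4 = -4 + 76 = 72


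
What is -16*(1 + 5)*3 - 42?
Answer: -330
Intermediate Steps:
-16*(1 + 5)*3 - 42 = -96*3 - 42 = -16*18 - 42 = -288 - 42 = -330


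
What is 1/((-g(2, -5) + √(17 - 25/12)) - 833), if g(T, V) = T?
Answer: -10020/8366521 - 2*√537/8366521 ≈ -0.0012032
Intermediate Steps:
1/((-g(2, -5) + √(17 - 25/12)) - 833) = 1/((-1*2 + √(17 - 25/12)) - 833) = 1/((-2 + √(17 - 25*1/12)) - 833) = 1/((-2 + √(17 - 25/12)) - 833) = 1/((-2 + √(179/12)) - 833) = 1/((-2 + √537/6) - 833) = 1/(-835 + √537/6)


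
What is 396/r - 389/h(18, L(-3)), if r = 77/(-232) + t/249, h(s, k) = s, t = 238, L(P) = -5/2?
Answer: 397749577/648774 ≈ 613.08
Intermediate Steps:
L(P) = -5/2 (L(P) = -5*½ = -5/2)
r = 36043/57768 (r = 77/(-232) + 238/249 = 77*(-1/232) + 238*(1/249) = -77/232 + 238/249 = 36043/57768 ≈ 0.62393)
396/r - 389/h(18, L(-3)) = 396/(36043/57768) - 389/18 = 396*(57768/36043) - 389*1/18 = 22876128/36043 - 389/18 = 397749577/648774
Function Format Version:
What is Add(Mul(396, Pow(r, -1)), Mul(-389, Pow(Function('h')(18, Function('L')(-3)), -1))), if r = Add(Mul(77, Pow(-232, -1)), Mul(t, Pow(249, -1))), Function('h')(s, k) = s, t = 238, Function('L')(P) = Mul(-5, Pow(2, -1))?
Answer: Rational(397749577, 648774) ≈ 613.08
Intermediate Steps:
Function('L')(P) = Rational(-5, 2) (Function('L')(P) = Mul(-5, Rational(1, 2)) = Rational(-5, 2))
r = Rational(36043, 57768) (r = Add(Mul(77, Pow(-232, -1)), Mul(238, Pow(249, -1))) = Add(Mul(77, Rational(-1, 232)), Mul(238, Rational(1, 249))) = Add(Rational(-77, 232), Rational(238, 249)) = Rational(36043, 57768) ≈ 0.62393)
Add(Mul(396, Pow(r, -1)), Mul(-389, Pow(Function('h')(18, Function('L')(-3)), -1))) = Add(Mul(396, Pow(Rational(36043, 57768), -1)), Mul(-389, Pow(18, -1))) = Add(Mul(396, Rational(57768, 36043)), Mul(-389, Rational(1, 18))) = Add(Rational(22876128, 36043), Rational(-389, 18)) = Rational(397749577, 648774)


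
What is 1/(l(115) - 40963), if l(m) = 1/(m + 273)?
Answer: -388/15893643 ≈ -2.4412e-5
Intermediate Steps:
l(m) = 1/(273 + m)
1/(l(115) - 40963) = 1/(1/(273 + 115) - 40963) = 1/(1/388 - 40963) = 1/(-15893643/388) = -388/15893643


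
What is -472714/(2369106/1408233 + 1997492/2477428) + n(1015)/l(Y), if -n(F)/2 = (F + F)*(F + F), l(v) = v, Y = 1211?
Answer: -24627875695541124294/125168724878641 ≈ -1.9676e+5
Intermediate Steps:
n(F) = -8*F² (n(F) = -2*(F + F)*(F + F) = -2*2*F*2*F = -8*F²)
-472714/(2369106/1408233 + 1997492/2477428) + n(1015)/l(Y) = -472714/(2369106/1408233 + 1997492/2477428) - 8*1015²/1211 = -472714/(2369106*(1/1408233) + 1997492*(1/2477428)) - 8*1030225*(1/1211) = -472714/(789702/469411 + 499373/619357) - 8241800*1/1211 = -472714/723518640917/290732988727 - 1177400/173 = -472714*290732988727/723518640917 - 1177400/173 = -137433554033095078/723518640917 - 1177400/173 = -24627875695541124294/125168724878641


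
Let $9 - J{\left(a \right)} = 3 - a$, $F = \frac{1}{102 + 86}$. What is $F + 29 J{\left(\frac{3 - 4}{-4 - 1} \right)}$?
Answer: $\frac{169017}{940} \approx 179.81$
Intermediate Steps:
$F = \frac{1}{188} \approx 0.0053191$
$J{\left(a \right)} = 6 + a$ ($J{\left(a \right)} = 9 - \left(3 - a\right) = 9 + \left(-3 + a\right) = 6 + a$)
$F + 29 J{\left(\frac{3 - 4}{-4 - 1} \right)} = \frac{1}{188} + 29 \left(6 + \frac{3 - 4}{-4 - 1}\right) = \frac{1}{188} + 29 \left(6 - \frac{1}{-5}\right) = \frac{1}{188} + 29 \left(6 - - \frac{1}{5}\right) = \frac{1}{188} + 29 \left(6 + \frac{1}{5}\right) = \frac{1}{188} + 29 \cdot \frac{31}{5} = \frac{1}{188} + \frac{899}{5} = \frac{169017}{940}$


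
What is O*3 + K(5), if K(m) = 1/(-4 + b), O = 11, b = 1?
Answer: 98/3 ≈ 32.667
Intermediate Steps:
K(m) = -⅓ (K(m) = 1/(-4 + 1) = 1/(-3) = -⅓)
O*3 + K(5) = 11*3 - ⅓ = 33 - ⅓ = 98/3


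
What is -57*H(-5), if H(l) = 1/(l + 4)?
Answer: 57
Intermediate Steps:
H(l) = 1/(4 + l)
-57*H(-5) = -57/(4 - 5) = -57/(-1) = -57*(-1) = 57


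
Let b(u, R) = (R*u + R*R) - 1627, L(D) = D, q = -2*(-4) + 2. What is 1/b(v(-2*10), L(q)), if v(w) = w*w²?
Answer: -1/81527 ≈ -1.2266e-5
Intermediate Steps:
v(w) = w³
q = 10 (q = 8 + 2 = 10)
b(u, R) = -1627 + R² + R*u (b(u, R) = (R*u + R²) - 1627 = (R² + R*u) - 1627 = -1627 + R² + R*u)
1/b(v(-2*10), L(q)) = 1/(-1627 + 10² + 10*(-2*10)³) = 1/(-1627 + 100 + 10*(-20)³) = 1/(-1627 + 100 + 10*(-8000)) = 1/(-1627 + 100 - 80000) = 1/(-81527) = -1/81527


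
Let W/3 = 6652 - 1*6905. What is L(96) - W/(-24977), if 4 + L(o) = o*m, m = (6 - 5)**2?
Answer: 2297125/24977 ≈ 91.970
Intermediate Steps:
W = -759 (W = 3*(6652 - 1*6905) = 3*(6652 - 6905) = 3*(-253) = -759)
m = 1 (m = 1**2 = 1)
L(o) = -4 + o (L(o) = -4 + o*1 = -4 + o)
L(96) - W/(-24977) = (-4 + 96) - (-759)/(-24977) = 92 - (-759)*(-1)/24977 = 92 - 1*759/24977 = 92 - 759/24977 = 2297125/24977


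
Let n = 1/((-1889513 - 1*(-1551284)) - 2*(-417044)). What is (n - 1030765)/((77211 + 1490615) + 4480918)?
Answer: -85185683689/499887358516 ≈ -0.17041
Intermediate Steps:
n = 1/495859 (n = 1/((-1889513 + 1551284) + 834088) = 1/(-338229 + 834088) = 1/495859 ≈ 2.0167e-6)
(n - 1030765)/((77211 + 1490615) + 4480918) = (1/495859 - 1030765)/((77211 + 1490615) + 4480918) = -511114102134/(495859*(1567826 + 4480918)) = -511114102134/495859/6048744 = -511114102134/495859*1/6048744 = -85185683689/499887358516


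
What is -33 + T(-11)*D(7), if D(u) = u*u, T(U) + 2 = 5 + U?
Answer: -425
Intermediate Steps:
T(U) = 3 + U (T(U) = -2 + (5 + U) = 3 + U)
D(u) = u²
-33 + T(-11)*D(7) = -33 + (3 - 11)*7² = -33 - 8*49 = -33 - 392 = -425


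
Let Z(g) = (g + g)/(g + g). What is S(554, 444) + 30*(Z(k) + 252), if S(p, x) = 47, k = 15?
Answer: 7637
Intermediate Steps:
Z(g) = 1 (Z(g) = (2*g)/((2*g)) = (2*g)*(1/(2*g)) = 1)
S(554, 444) + 30*(Z(k) + 252) = 47 + 30*(1 + 252) = 47 + 30*253 = 47 + 7590 = 7637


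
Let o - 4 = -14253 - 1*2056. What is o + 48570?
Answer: 32265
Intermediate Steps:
o = -16305 (o = 4 + (-14253 - 1*2056) = 4 + (-14253 - 2056) = 4 - 16309 = -16305)
o + 48570 = -16305 + 48570 = 32265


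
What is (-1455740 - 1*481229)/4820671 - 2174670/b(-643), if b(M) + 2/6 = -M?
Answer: -15726920143471/4647126844 ≈ -3384.2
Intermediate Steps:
b(M) = -⅓ - M
(-1455740 - 1*481229)/4820671 - 2174670/b(-643) = (-1455740 - 1*481229)/4820671 - 2174670/(-⅓ - 1*(-643)) = (-1455740 - 481229)*(1/4820671) - 2174670/(-⅓ + 643) = -1936969*1/4820671 - 2174670/1928/3 = -1936969/4820671 - 2174670*3/1928 = -1936969/4820671 - 3262005/964 = -15726920143471/4647126844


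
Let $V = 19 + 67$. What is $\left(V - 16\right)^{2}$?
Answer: $4900$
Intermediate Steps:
$V = 86$
$\left(V - 16\right)^{2} = \left(86 - 16\right)^{2} = 70^{2} = 4900$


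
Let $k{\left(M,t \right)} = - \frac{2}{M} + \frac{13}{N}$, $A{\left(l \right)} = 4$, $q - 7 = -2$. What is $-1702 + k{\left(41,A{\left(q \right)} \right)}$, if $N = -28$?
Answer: $- \frac{1954485}{1148} \approx -1702.5$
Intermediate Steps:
$q = 5$ ($q = 7 - 2 = 5$)
$k{\left(M,t \right)} = - \frac{13}{28} - \frac{2}{M}$ ($k{\left(M,t \right)} = - \frac{2}{M} + \frac{13}{-28} = - \frac{2}{M} + 13 \left(- \frac{1}{28}\right) = - \frac{2}{M} - \frac{13}{28} = - \frac{13}{28} - \frac{2}{M}$)
$-1702 + k{\left(41,A{\left(q \right)} \right)} = -1702 - \left(\frac{13}{28} + \frac{2}{41}\right) = -1702 - \frac{589}{1148} = - \frac{1954485}{1148}$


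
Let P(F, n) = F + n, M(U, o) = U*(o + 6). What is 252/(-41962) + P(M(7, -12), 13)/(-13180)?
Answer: -1052231/276529580 ≈ -0.0038051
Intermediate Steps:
M(U, o) = U*(6 + o)
252/(-41962) + P(M(7, -12), 13)/(-13180) = 252/(-41962) + (7*(6 - 12) + 13)/(-13180) = 252*(-1/41962) + (7*(-6) + 13)*(-1/13180) = -126/20981 + (-42 + 13)*(-1/13180) = -126/20981 - 29*(-1/13180) = -126/20981 + 29/13180 = -1052231/276529580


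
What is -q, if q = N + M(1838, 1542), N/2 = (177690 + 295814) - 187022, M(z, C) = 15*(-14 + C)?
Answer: -595884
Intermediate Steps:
M(z, C) = -210 + 15*C
N = 572964 (N = 2*((177690 + 295814) - 187022) = 2*(473504 - 187022) = 2*286482 = 572964)
q = 595884 (q = 572964 + (-210 + 15*1542) = 572964 + (-210 + 23130) = 572964 + 22920 = 595884)
-q = -1*595884 = -595884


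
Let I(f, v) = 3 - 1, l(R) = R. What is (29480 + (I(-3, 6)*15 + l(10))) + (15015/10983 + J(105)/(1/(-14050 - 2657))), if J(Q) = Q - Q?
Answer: 15439675/523 ≈ 29521.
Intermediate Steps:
I(f, v) = 2
J(Q) = 0
(29480 + (I(-3, 6)*15 + l(10))) + (15015/10983 + J(105)/(1/(-14050 - 2657))) = (29480 + (2*15 + 10)) + (15015/10983 + 0/(1/(-14050 - 2657))) = (29480 + (30 + 10)) + (15015*(1/10983) + 0/(1/(-16707))) = (29480 + 40) + (715/523 + 0/(-1/16707)) = 29520 + (715/523 + 0*(-16707)) = 29520 + (715/523 + 0) = 29520 + 715/523 = 15439675/523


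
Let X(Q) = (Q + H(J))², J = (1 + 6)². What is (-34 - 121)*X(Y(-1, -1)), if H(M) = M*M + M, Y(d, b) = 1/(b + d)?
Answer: -3720031155/4 ≈ -9.3001e+8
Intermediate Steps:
J = 49 (J = 7² = 49)
H(M) = M + M² (H(M) = M² + M = M + M²)
X(Q) = (2450 + Q)² (X(Q) = (Q + 49*(1 + 49))² = (Q + 49*50)² = (Q + 2450)² = (2450 + Q)²)
(-34 - 121)*X(Y(-1, -1)) = (-34 - 121)*(2450 + 1/(-1 - 1))² = -155*(2450 + 1/(-2))² = -155*(2450 - ½)² = -155*(4899/2)² = -155*24000201/4 = -3720031155/4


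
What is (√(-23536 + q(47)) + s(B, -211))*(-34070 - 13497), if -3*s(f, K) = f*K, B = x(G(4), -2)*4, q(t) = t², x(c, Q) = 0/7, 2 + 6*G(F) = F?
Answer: -47567*I*√21327 ≈ -6.9466e+6*I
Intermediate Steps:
G(F) = -⅓ + F/6
x(c, Q) = 0 (x(c, Q) = 0*(⅐) = 0)
B = 0 (B = 0*4 = 0)
s(f, K) = -K*f/3 (s(f, K) = -f*K/3 = -K*f/3)
(√(-23536 + q(47)) + s(B, -211))*(-34070 - 13497) = (√(-23536 + 47²) - ⅓*(-211)*0)*(-34070 - 13497) = (√(-23536 + 2209) + 0)*(-47567) = (√(-21327) + 0)*(-47567) = (I*√21327 + 0)*(-47567) = (I*√21327)*(-47567) = -47567*I*√21327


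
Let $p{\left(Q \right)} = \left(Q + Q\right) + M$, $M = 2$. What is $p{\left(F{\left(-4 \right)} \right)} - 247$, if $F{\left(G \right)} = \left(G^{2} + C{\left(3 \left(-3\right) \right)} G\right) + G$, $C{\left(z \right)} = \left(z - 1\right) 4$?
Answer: $99$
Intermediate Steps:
$C{\left(z \right)} = -4 + 4 z$ ($C{\left(z \right)} = \left(-1 + z\right) 4 = -4 + 4 z$)
$F{\left(G \right)} = G^{2} - 39 G$ ($F{\left(G \right)} = \left(G^{2} + \left(-4 + 4 \cdot 3 \left(-3\right)\right) G\right) + G = \left(G^{2} + \left(-4 + 4 \left(-9\right)\right) G\right) + G = \left(G^{2} + \left(-4 - 36\right) G\right) + G = \left(G^{2} - 40 G\right) + G = G^{2} - 39 G$)
$p{\left(Q \right)} = 2 + 2 Q$ ($p{\left(Q \right)} = \left(Q + Q\right) + 2 = 2 Q + 2 = 2 + 2 Q$)
$p{\left(F{\left(-4 \right)} \right)} - 247 = \left(2 + 2 \left(- 4 \left(-39 - 4\right)\right)\right) - 247 = \left(2 + 2 \left(\left(-4\right) \left(-43\right)\right)\right) - 247 = \left(2 + 2 \cdot 172\right) - 247 = \left(2 + 344\right) - 247 = 346 - 247 = 99$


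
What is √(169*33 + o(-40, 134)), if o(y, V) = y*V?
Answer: √217 ≈ 14.731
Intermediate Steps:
o(y, V) = V*y
√(169*33 + o(-40, 134)) = √(169*33 + 134*(-40)) = √(5577 - 5360) = √217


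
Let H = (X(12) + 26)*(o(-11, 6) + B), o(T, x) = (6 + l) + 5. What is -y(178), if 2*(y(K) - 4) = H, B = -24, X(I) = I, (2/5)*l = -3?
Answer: 771/2 ≈ 385.50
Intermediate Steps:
l = -15/2 (l = (5/2)*(-3) = -15/2 ≈ -7.5000)
o(T, x) = 7/2 (o(T, x) = (6 - 15/2) + 5 = -3/2 + 5 = 7/2)
H = -779 (H = (12 + 26)*(7/2 - 24) = 38*(-41/2) = -779)
y(K) = -771/2 (y(K) = 4 + (1/2)*(-779) = 4 - 779/2 = -771/2)
-y(178) = -1*(-771/2) = 771/2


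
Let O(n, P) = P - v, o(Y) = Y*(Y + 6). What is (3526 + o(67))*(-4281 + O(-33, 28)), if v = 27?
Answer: -36024760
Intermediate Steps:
o(Y) = Y*(6 + Y)
O(n, P) = -27 + P (O(n, P) = P - 1*27 = P - 27 = -27 + P)
(3526 + o(67))*(-4281 + O(-33, 28)) = (3526 + 67*(6 + 67))*(-4281 + (-27 + 28)) = (3526 + 67*73)*(-4281 + 1) = (3526 + 4891)*(-4280) = 8417*(-4280) = -36024760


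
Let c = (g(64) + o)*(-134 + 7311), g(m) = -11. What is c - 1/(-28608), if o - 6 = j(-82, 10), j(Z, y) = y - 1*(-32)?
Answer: 7596825793/28608 ≈ 2.6555e+5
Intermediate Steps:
j(Z, y) = 32 + y (j(Z, y) = y + 32 = 32 + y)
o = 48 (o = 6 + (32 + 10) = 6 + 42 = 48)
c = 265549 (c = (-11 + 48)*(-134 + 7311) = 37*7177 = 265549)
c - 1/(-28608) = 265549 - 1/(-28608) = 265549 - 1*(-1/28608) = 265549 + 1/28608 = 7596825793/28608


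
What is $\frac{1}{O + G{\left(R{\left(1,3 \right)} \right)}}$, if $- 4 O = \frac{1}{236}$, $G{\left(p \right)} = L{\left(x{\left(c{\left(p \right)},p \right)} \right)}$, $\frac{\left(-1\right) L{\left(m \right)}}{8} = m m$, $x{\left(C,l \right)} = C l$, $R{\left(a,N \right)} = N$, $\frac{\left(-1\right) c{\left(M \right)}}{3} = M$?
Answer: $- \frac{944}{5505409} \approx -0.00017147$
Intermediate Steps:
$c{\left(M \right)} = - 3 M$
$L{\left(m \right)} = - 8 m^{2}$ ($L{\left(m \right)} = - 8 m m = - 8 m^{2}$)
$G{\left(p \right)} = - 72 p^{4}$ ($G{\left(p \right)} = - 8 \left(- 3 p p\right)^{2} = - 8 \left(- 3 p^{2}\right)^{2} = - 8 \cdot 9 p^{4} = - 72 p^{4}$)
$O = - \frac{1}{944}$ ($O = - \frac{1}{4 \cdot 236} = \left(- \frac{1}{4}\right) \frac{1}{236} = - \frac{1}{944} \approx -0.0010593$)
$\frac{1}{O + G{\left(R{\left(1,3 \right)} \right)}} = \frac{1}{- \frac{1}{944} - 72 \cdot 3^{4}} = \frac{1}{- \frac{1}{944} - 5832} = \frac{1}{- \frac{5505409}{944}} = - \frac{944}{5505409}$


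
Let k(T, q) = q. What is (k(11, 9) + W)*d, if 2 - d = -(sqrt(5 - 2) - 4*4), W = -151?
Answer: 1988 - 142*sqrt(3) ≈ 1742.0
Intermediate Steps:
d = -14 + sqrt(3) (d = 2 - (-1)*(sqrt(5 - 2) - 4*4) = 2 - (-1)*(sqrt(3) - 16) = 2 - (-1)*(-16 + sqrt(3)) = 2 - (16 - sqrt(3)) = 2 + (-16 + sqrt(3)) = -14 + sqrt(3) ≈ -12.268)
(k(11, 9) + W)*d = (9 - 151)*(-14 + sqrt(3)) = -142*(-14 + sqrt(3)) = 1988 - 142*sqrt(3)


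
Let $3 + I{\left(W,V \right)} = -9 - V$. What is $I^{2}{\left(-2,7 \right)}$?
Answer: $361$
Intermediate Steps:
$I{\left(W,V \right)} = -12 - V$ ($I{\left(W,V \right)} = -3 - \left(9 + V\right) = -12 - V$)
$I^{2}{\left(-2,7 \right)} = \left(-12 - 7\right)^{2} = \left(-19\right)^{2} = 361$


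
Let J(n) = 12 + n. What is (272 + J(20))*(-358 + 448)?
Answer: 27360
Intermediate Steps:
(272 + J(20))*(-358 + 448) = (272 + (12 + 20))*(-358 + 448) = (272 + 32)*90 = 304*90 = 27360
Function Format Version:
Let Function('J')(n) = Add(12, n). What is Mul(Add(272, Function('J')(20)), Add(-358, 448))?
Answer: 27360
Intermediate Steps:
Mul(Add(272, Function('J')(20)), Add(-358, 448)) = Mul(Add(272, Add(12, 20)), Add(-358, 448)) = Mul(Add(272, 32), 90) = Mul(304, 90) = 27360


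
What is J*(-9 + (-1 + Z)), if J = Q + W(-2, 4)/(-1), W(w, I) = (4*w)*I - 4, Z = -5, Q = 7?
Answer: -645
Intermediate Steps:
W(w, I) = -4 + 4*I*w (W(w, I) = 4*I*w - 4 = -4 + 4*I*w)
J = 43 (J = 7 + (-4 + 4*4*(-2))/(-1) = 7 + (-4 - 32)*(-1) = 7 - 36*(-1) = 7 + 36 = 43)
J*(-9 + (-1 + Z)) = 43*(-9 + (-1 - 5)) = 43*(-9 - 6) = 43*(-15) = -645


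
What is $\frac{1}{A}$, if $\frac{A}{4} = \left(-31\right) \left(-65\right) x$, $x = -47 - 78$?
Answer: $- \frac{1}{1007500} \approx -9.9256 \cdot 10^{-7}$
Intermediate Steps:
$x = -125$ ($x = -47 - 78 = -125$)
$A = -1007500$ ($A = 4 \left(-31\right) \left(-65\right) \left(-125\right) = 4 \cdot 2015 \left(-125\right) = 4 \left(-251875\right) = -1007500$)
$\frac{1}{A} = \frac{1}{-1007500} = - \frac{1}{1007500}$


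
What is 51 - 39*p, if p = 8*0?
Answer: 51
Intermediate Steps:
p = 0
51 - 39*p = 51 - 39*0 = 51 + 0 = 51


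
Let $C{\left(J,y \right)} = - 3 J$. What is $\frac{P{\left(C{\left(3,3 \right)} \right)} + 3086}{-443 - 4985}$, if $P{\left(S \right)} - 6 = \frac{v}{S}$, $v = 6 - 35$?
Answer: $- \frac{27857}{48852} \approx -0.57023$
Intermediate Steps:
$v = -29$ ($v = 6 - 35 = -29$)
$P{\left(S \right)} = 6 - \frac{29}{S}$
$\frac{P{\left(C{\left(3,3 \right)} \right)} + 3086}{-443 - 4985} = \frac{\left(6 - \frac{29}{\left(-3\right) 3}\right) + 3086}{-443 - 4985} = \frac{\left(6 - \frac{29}{-9}\right) + 3086}{-5428} = \left(\left(6 - - \frac{29}{9}\right) + 3086\right) \left(- \frac{1}{5428}\right) = \left(\left(6 + \frac{29}{9}\right) + 3086\right) \left(- \frac{1}{5428}\right) = \left(\frac{83}{9} + 3086\right) \left(- \frac{1}{5428}\right) = \frac{27857}{9} \left(- \frac{1}{5428}\right) = - \frac{27857}{48852}$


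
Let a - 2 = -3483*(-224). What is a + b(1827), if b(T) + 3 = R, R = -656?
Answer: 779535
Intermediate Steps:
b(T) = -659 (b(T) = -3 - 656 = -659)
a = 780194 (a = 2 - 3483*(-224) = 2 + 780192 = 780194)
a + b(1827) = 780194 - 659 = 779535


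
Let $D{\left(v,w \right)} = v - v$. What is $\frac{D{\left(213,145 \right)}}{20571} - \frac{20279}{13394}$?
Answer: $- \frac{20279}{13394} \approx -1.514$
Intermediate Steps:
$D{\left(v,w \right)} = 0$
$\frac{D{\left(213,145 \right)}}{20571} - \frac{20279}{13394} = \frac{0}{20571} - \frac{20279}{13394} = 0 \cdot \frac{1}{20571} - \frac{20279}{13394} = 0 - \frac{20279}{13394} = - \frac{20279}{13394}$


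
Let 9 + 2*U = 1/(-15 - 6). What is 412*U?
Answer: -39140/21 ≈ -1863.8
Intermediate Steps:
U = -95/21 (U = -9/2 + 1/(2*(-15 - 6)) = -9/2 + (½)/(-21) = -9/2 + (½)*(-1/21) = -9/2 - 1/42 = -95/21 ≈ -4.5238)
412*U = 412*(-95/21) = -39140/21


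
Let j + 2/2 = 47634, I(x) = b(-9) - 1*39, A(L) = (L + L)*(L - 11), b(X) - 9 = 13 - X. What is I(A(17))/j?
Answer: -8/47633 ≈ -0.00016795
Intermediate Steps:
b(X) = 22 - X (b(X) = 9 + (13 - X) = 22 - X)
A(L) = 2*L*(-11 + L) (A(L) = (2*L)*(-11 + L) = 2*L*(-11 + L))
I(x) = -8 (I(x) = (22 - 1*(-9)) - 1*39 = (22 + 9) - 39 = 31 - 39 = -8)
j = 47633 (j = -1 + 47634 = 47633)
I(A(17))/j = -8/47633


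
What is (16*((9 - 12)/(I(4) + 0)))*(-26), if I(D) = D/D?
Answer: 1248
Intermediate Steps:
I(D) = 1
(16*((9 - 12)/(I(4) + 0)))*(-26) = (16*((9 - 12)/(1 + 0)))*(-26) = (16*(-3/1))*(-26) = (16*(-3*1))*(-26) = (16*(-3))*(-26) = -48*(-26) = 1248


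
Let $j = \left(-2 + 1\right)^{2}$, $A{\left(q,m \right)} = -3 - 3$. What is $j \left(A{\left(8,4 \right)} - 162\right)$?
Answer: $-168$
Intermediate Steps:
$A{\left(q,m \right)} = -6$
$j = 1$ ($j = \left(-1\right)^{2} = 1$)
$j \left(A{\left(8,4 \right)} - 162\right) = 1 \left(-6 - 162\right) = 1 \left(-168\right) = -168$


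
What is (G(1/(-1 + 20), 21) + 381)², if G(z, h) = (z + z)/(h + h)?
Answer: 23110080400/159201 ≈ 1.4516e+5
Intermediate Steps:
G(z, h) = z/h (G(z, h) = (2*z)/((2*h)) = (2*z)*(1/(2*h)) = z/h)
(G(1/(-1 + 20), 21) + 381)² = (1/((-1 + 20)*21) + 381)² = ((1/21)/19 + 381)² = ((1/19)*(1/21) + 381)² = (1/399 + 381)² = (152020/399)² = 23110080400/159201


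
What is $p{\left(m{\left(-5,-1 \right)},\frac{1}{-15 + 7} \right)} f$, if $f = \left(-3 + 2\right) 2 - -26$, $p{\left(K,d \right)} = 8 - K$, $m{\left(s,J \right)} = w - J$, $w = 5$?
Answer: $48$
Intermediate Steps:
$m{\left(s,J \right)} = 5 - J$
$f = 24$ ($f = \left(-1\right) 2 + 26 = -2 + 26 = 24$)
$p{\left(m{\left(-5,-1 \right)},\frac{1}{-15 + 7} \right)} f = \left(8 - \left(5 - -1\right)\right) 24 = \left(8 - \left(5 + 1\right)\right) 24 = \left(8 - 6\right) 24 = 2 \cdot 24 = 48$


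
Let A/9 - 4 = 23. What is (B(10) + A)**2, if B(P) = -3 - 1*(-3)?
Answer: 59049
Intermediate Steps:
A = 243 (A = 36 + 9*23 = 36 + 207 = 243)
B(P) = 0 (B(P) = -3 + 3 = 0)
(B(10) + A)**2 = (0 + 243)**2 = 243**2 = 59049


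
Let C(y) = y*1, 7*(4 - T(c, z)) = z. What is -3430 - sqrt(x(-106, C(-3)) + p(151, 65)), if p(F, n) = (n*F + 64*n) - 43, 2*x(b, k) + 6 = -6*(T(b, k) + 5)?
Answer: -3430 - sqrt(681135)/7 ≈ -3547.9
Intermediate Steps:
T(c, z) = 4 - z/7
C(y) = y
x(b, k) = -30 + 3*k/7 (x(b, k) = -3 + (-6*((4 - k/7) + 5))/2 = -3 + (-6*(9 - k/7))/2 = -3 + (-54 + 6*k/7)/2 = -3 + (-27 + 3*k/7) = -30 + 3*k/7)
p(F, n) = -43 + 64*n + F*n (p(F, n) = (F*n + 64*n) - 43 = (64*n + F*n) - 43 = -43 + 64*n + F*n)
-3430 - sqrt(x(-106, C(-3)) + p(151, 65)) = -3430 - sqrt((-30 + (3/7)*(-3)) + (-43 + 64*65 + 151*65)) = -3430 - sqrt((-30 - 9/7) + (-43 + 4160 + 9815)) = -3430 - sqrt(-219/7 + 13932) = -3430 - sqrt(97305/7) = -3430 - sqrt(681135)/7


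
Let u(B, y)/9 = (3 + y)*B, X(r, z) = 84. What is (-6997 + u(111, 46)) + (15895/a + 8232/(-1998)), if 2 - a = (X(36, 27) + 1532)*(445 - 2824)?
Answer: 53704542631495/1280207178 ≈ 41950.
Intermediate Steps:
u(B, y) = 9*B*(3 + y) (u(B, y) = 9*((3 + y)*B) = 9*(B*(3 + y)) = 9*B*(3 + y))
a = 3844466 (a = 2 - (84 + 1532)*(445 - 2824) = 2 - 1616*(-2379) = 2 - 1*(-3844464) = 2 + 3844464 = 3844466)
(-6997 + u(111, 46)) + (15895/a + 8232/(-1998)) = (-6997 + 9*111*(3 + 46)) + (15895/3844466 + 8232/(-1998)) = (-6997 + 9*111*49) + (15895*(1/3844466) + 8232*(-1/1998)) = (-6997 + 48951) + (15895/3844466 - 1372/333) = 41954 - 5269314317/1280207178 = 53704542631495/1280207178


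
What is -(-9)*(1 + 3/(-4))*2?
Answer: 9/2 ≈ 4.5000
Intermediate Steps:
-(-9)*(1 + 3/(-4))*2 = -(-9)*(1 + 3*(-1/4))*2 = -(-9)*(1 - 3/4)*2 = -(-9)/4*2 = -9*(-1/4)*2 = (9/4)*2 = 9/2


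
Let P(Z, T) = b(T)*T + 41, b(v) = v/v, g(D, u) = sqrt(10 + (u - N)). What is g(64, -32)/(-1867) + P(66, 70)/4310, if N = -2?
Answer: 111/4310 - 2*I*sqrt(5)/1867 ≈ 0.025754 - 0.0023954*I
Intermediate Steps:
g(D, u) = sqrt(12 + u) (g(D, u) = sqrt(10 + (u - 1*(-2))) = sqrt(10 + (u + 2)) = sqrt(10 + (2 + u)) = sqrt(12 + u))
b(v) = 1
P(Z, T) = 41 + T (P(Z, T) = 1*T + 41 = T + 41 = 41 + T)
g(64, -32)/(-1867) + P(66, 70)/4310 = sqrt(12 - 32)/(-1867) + (41 + 70)/4310 = sqrt(-20)*(-1/1867) + 111*(1/4310) = (2*I*sqrt(5))*(-1/1867) + 111/4310 = -2*I*sqrt(5)/1867 + 111/4310 = 111/4310 - 2*I*sqrt(5)/1867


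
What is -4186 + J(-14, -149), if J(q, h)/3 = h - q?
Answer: -4591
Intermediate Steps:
J(q, h) = -3*q + 3*h (J(q, h) = 3*(h - q) = -3*q + 3*h)
-4186 + J(-14, -149) = -4186 + (-3*(-14) + 3*(-149)) = -4186 + (42 - 447) = -4186 - 405 = -4591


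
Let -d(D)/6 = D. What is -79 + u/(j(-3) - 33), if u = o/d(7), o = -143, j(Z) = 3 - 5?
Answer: -116273/1470 ≈ -79.097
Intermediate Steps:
d(D) = -6*D
j(Z) = -2
u = 143/42 (u = -143/((-6*7)) = -143/(-42) = -143*(-1/42) = 143/42 ≈ 3.4048)
-79 + u/(j(-3) - 33) = -79 + (143/42)/(-2 - 33) = -79 + (143/42)/(-35) = -79 - 1/35*143/42 = -79 - 143/1470 = -116273/1470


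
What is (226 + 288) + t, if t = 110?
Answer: 624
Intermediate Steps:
(226 + 288) + t = (226 + 288) + 110 = 514 + 110 = 624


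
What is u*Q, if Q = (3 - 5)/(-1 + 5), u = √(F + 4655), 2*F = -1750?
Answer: -3*√105 ≈ -30.741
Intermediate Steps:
F = -875 (F = (½)*(-1750) = -875)
u = 6*√105 (u = √(-875 + 4655) = √3780 = 6*√105 ≈ 61.482)
Q = -½ (Q = -2/4 = -2*¼ = -½ ≈ -0.50000)
u*Q = (6*√105)*(-½) = -3*√105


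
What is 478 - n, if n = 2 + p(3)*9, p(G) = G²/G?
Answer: 449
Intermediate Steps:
p(G) = G
n = 29 (n = 2 + 3*9 = 2 + 27 = 29)
478 - n = 478 - 1*29 = 478 - 29 = 449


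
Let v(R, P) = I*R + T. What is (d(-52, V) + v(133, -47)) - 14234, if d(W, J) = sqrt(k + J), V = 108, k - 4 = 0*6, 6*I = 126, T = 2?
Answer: -11439 + 4*sqrt(7) ≈ -11428.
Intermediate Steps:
I = 21 (I = (1/6)*126 = 21)
k = 4 (k = 4 + 0*6 = 4 + 0 = 4)
d(W, J) = sqrt(4 + J)
v(R, P) = 2 + 21*R (v(R, P) = 21*R + 2 = 2 + 21*R)
(d(-52, V) + v(133, -47)) - 14234 = (sqrt(4 + 108) + (2 + 21*133)) - 14234 = (sqrt(112) + (2 + 2793)) - 14234 = (4*sqrt(7) + 2795) - 14234 = (2795 + 4*sqrt(7)) - 14234 = -11439 + 4*sqrt(7)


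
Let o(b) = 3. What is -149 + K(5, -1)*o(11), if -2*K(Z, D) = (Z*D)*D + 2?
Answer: -319/2 ≈ -159.50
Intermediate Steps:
K(Z, D) = -1 - Z*D²/2 (K(Z, D) = -((Z*D)*D + 2)/2 = -((D*Z)*D + 2)/2 = -(Z*D² + 2)/2 = -(2 + Z*D²)/2 = -1 - Z*D²/2)
-149 + K(5, -1)*o(11) = -149 + (-1 - ½*5*(-1)²)*3 = -149 + (-1 - ½*5*1)*3 = -149 + (-1 - 5/2)*3 = -149 - 7/2*3 = -149 - 21/2 = -319/2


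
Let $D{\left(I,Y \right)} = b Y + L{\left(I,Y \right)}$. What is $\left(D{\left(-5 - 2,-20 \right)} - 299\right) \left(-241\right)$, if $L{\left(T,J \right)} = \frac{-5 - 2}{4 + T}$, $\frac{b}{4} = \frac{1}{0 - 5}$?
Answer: $\frac{202922}{3} \approx 67641.0$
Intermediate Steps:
$b = - \frac{4}{5}$ ($b = \frac{4}{0 - 5} = \frac{4}{-5} = 4 \left(- \frac{1}{5}\right) = - \frac{4}{5} \approx -0.8$)
$L{\left(T,J \right)} = - \frac{7}{4 + T}$
$D{\left(I,Y \right)} = - \frac{7}{4 + I} - \frac{4 Y}{5}$ ($D{\left(I,Y \right)} = - \frac{4 Y}{5} - \frac{7}{4 + I} = - \frac{7}{4 + I} - \frac{4 Y}{5}$)
$\left(D{\left(-5 - 2,-20 \right)} - 299\right) \left(-241\right) = \left(\frac{-35 - - 80 \left(4 - 7\right)}{5 \left(4 - 7\right)} - 299\right) \left(-241\right) = \left(\frac{-35 - \left(-80\right) \left(-3\right)}{5 \left(-3\right)} - 299\right) \left(-241\right) = \left(\frac{1}{5} \left(- \frac{1}{3}\right) \left(-35 - 240\right) - 299\right) \left(-241\right) = \left(\frac{1}{5} \left(- \frac{1}{3}\right) \left(-275\right) - 299\right) \left(-241\right) = \left(\frac{55}{3} - 299\right) \left(-241\right) = \left(- \frac{842}{3}\right) \left(-241\right) = \frac{202922}{3}$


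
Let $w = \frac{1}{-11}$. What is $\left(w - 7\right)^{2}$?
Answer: $\frac{6084}{121} \approx 50.281$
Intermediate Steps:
$w = - \frac{1}{11} \approx -0.090909$
$\left(w - 7\right)^{2} = \left(- \frac{1}{11} - 7\right)^{2} = \left(- \frac{78}{11}\right)^{2} = \frac{6084}{121}$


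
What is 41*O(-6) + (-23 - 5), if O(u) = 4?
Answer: 136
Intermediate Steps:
41*O(-6) + (-23 - 5) = 41*4 + (-23 - 5) = 164 - 28 = 136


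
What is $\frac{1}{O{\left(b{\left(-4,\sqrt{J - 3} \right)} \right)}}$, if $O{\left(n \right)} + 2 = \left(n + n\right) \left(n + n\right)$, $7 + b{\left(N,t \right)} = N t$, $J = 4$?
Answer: $\frac{1}{482} \approx 0.0020747$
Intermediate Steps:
$b{\left(N,t \right)} = -7 + N t$
$O{\left(n \right)} = -2 + 4 n^{2}$ ($O{\left(n \right)} = -2 + \left(n + n\right) \left(n + n\right) = -2 + 2 n 2 n = -2 + 4 n^{2}$)
$\frac{1}{O{\left(b{\left(-4,\sqrt{J - 3} \right)} \right)}} = \frac{1}{-2 + 4 \left(-7 - 4 \sqrt{4 - 3}\right)^{2}} = \frac{1}{-2 + 4 \left(-7 - 4 \sqrt{1}\right)^{2}} = \frac{1}{-2 + 4 \left(-7 - 4\right)^{2}} = \frac{1}{-2 + 4 \left(-11\right)^{2}} = \frac{1}{-2 + 4 \cdot 121} = \frac{1}{-2 + 484} = \frac{1}{482}$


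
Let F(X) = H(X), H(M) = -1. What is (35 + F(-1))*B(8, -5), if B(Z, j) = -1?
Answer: -34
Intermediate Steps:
F(X) = -1
(35 + F(-1))*B(8, -5) = (35 - 1)*(-1) = 34*(-1) = -34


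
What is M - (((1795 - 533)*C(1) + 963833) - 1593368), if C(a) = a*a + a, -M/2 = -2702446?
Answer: 6031903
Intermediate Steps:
M = 5404892 (M = -2*(-2702446) = 5404892)
C(a) = a + a² (C(a) = a² + a = a + a²)
M - (((1795 - 533)*C(1) + 963833) - 1593368) = 5404892 - (((1795 - 533)*(1*(1 + 1)) + 963833) - 1593368) = 5404892 - ((1262*(1*2) + 963833) - 1593368) = 5404892 - ((1262*2 + 963833) - 1593368) = 5404892 - ((2524 + 963833) - 1593368) = 5404892 - (966357 - 1593368) = 5404892 - 1*(-627011) = 5404892 + 627011 = 6031903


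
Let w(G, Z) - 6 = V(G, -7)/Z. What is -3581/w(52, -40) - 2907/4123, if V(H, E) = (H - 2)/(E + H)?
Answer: -28007667/46655 ≈ -600.31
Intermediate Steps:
V(H, E) = (-2 + H)/(E + H)
w(G, Z) = 6 + (-2 + G)/(Z*(-7 + G)) (w(G, Z) = 6 + ((-2 + G)/(-7 + G))/Z = 6 + (-2 + G)/(Z*(-7 + G)))
-3581/w(52, -40) - 2907/4123 = -3581*(-40*(-7 + 52)/(-2 + 52 + 6*(-40)*(-7 + 52))) - 2907/4123 = -3581*(-1800/(-2 + 52 + 6*(-40)*45)) - 2907*1/4123 = -3581*(-1800/(-2 + 52 - 10800)) - 153/217 = -3581/((-1/40*1/45*(-10750))) - 153/217 = -3581/215/36 - 153/217 = -3581*36/215 - 153/217 = -128916/215 - 153/217 = -28007667/46655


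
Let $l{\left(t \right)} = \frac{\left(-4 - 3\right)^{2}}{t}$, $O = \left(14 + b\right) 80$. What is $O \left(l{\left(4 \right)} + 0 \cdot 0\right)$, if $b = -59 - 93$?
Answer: $-135240$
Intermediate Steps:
$b = -152$
$O = -11040$ ($O = \left(14 - 152\right) 80 = \left(-138\right) 80 = -11040$)
$l{\left(t \right)} = \frac{49}{t}$ ($l{\left(t \right)} = \frac{\left(-7\right)^{2}}{t} = \frac{49}{t}$)
$O \left(l{\left(4 \right)} + 0 \cdot 0\right) = - 11040 \left(\frac{49}{4} + 0 \cdot 0\right) = - 11040 \left(49 \cdot \frac{1}{4} + 0\right) = - 11040 \left(\frac{49}{4} + 0\right) = \left(-11040\right) \frac{49}{4} = -135240$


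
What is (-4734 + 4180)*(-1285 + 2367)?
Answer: -599428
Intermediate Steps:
(-4734 + 4180)*(-1285 + 2367) = -554*1082 = -599428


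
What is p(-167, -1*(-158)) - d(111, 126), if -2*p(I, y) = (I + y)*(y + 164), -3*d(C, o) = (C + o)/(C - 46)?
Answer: 94264/65 ≈ 1450.2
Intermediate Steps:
d(C, o) = -(C + o)/(3*(-46 + C)) (d(C, o) = -(C + o)/(3*(C - 46)) = -(C + o)/(3*(-46 + C)))
p(I, y) = -(164 + y)*(I + y)/2 (p(I, y) = -(I + y)*(y + 164)/2 = -(I + y)*(164 + y)/2 = -(164 + y)*(I + y)/2)
p(-167, -1*(-158)) - d(111, 126) = (-82*(-167) - (-82)*(-158) - (-1*(-158))²/2 - ½*(-167)*(-1*(-158))) - (-1*111 - 1*126)/(3*(-46 + 111)) = (13694 - 82*158 - ½*158² - ½*(-167)*158) - (-111 - 126)/(3*65) = (13694 - 12956 - ½*24964 + 13193) - (-237)/(3*65) = (13694 - 12956 - 12482 + 13193) - 1*(-79/65) = 1449 + 79/65 = 94264/65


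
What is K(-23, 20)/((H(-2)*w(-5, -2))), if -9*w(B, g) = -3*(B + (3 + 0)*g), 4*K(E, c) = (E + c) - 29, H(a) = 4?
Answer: 6/11 ≈ 0.54545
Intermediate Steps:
K(E, c) = -29/4 + E/4 + c/4 (K(E, c) = ((E + c) - 29)/4 = (-29 + E + c)/4 = -29/4 + E/4 + c/4)
w(B, g) = g + B/3 (w(B, g) = -(-1)*(B + (3 + 0)*g)/3 = -(-1)*(B + 3*g)/3 = -(-9*g - 3*B)/9 = g + B/3)
K(-23, 20)/((H(-2)*w(-5, -2))) = (-29/4 + (¼)*(-23) + (¼)*20)/((4*(-2 + (⅓)*(-5)))) = (-29/4 - 23/4 + 5)/((4*(-2 - 5/3))) = -8/(4*(-11/3)) = -8/(-44/3) = -8*(-3/44) = 6/11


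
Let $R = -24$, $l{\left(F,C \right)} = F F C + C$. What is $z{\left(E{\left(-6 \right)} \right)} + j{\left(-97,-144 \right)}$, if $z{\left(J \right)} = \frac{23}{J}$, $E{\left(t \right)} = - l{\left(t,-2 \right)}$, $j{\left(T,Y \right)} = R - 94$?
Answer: $- \frac{8709}{74} \approx -117.69$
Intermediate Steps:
$l{\left(F,C \right)} = C + C F^{2}$ ($l{\left(F,C \right)} = F^{2} C + C = C F^{2} + C = C + C F^{2}$)
$j{\left(T,Y \right)} = -118$ ($j{\left(T,Y \right)} = -24 - 94 = -118$)
$E{\left(t \right)} = 2 + 2 t^{2}$ ($E{\left(t \right)} = - \left(-2\right) \left(1 + t^{2}\right) = - (-2 - 2 t^{2}) = 2 + 2 t^{2}$)
$z{\left(E{\left(-6 \right)} \right)} + j{\left(-97,-144 \right)} = \frac{23}{2 + 2 \left(-6\right)^{2}} - 118 = \frac{23}{2 + 2 \cdot 36} - 118 = \frac{23}{2 + 72} - 118 = \frac{23}{74} - 118 = - \frac{8709}{74}$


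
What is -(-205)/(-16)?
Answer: -205/16 ≈ -12.813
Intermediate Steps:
-(-205)/(-16) = -(-205)*(-1)/16 = -41*5/16 = -205/16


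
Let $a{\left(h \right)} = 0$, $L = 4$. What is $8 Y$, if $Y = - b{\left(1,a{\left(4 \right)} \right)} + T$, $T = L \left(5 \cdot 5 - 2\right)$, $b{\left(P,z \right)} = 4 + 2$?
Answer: $688$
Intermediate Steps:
$b{\left(P,z \right)} = 6$
$T = 92$ ($T = 4 \left(5 \cdot 5 - 2\right) = 4 \left(25 - 2\right) = 4 \cdot 23 = 92$)
$Y = 86$ ($Y = \left(-1\right) 6 + 92 = -6 + 92 = 86$)
$8 Y = 8 \cdot 86 = 688$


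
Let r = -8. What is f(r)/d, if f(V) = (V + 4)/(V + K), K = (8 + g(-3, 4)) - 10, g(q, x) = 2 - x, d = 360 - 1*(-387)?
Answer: 1/2241 ≈ 0.00044623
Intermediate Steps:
d = 747 (d = 360 + 387 = 747)
K = -4 (K = (8 + (2 - 1*4)) - 10 = (8 + (2 - 4)) - 10 = (8 - 2) - 10 = 6 - 10 = -4)
f(V) = (4 + V)/(-4 + V) (f(V) = (V + 4)/(V - 4) = (4 + V)/(-4 + V))
f(r)/d = ((4 - 8)/(-4 - 8))/747 = (-4/(-12))*(1/747) = -1/12*(-4)*(1/747) = (⅓)*(1/747) = 1/2241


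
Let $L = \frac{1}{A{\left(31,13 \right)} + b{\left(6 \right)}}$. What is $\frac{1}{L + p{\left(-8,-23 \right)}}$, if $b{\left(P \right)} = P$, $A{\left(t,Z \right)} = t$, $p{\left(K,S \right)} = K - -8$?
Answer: $37$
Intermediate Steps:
$p{\left(K,S \right)} = 8 + K$ ($p{\left(K,S \right)} = K + 8 = 8 + K$)
$L = \frac{1}{37}$ ($L = \frac{1}{31 + 6} = \frac{1}{37} \approx 0.027027$)
$\frac{1}{L + p{\left(-8,-23 \right)}} = \frac{1}{\frac{1}{37} + \left(8 - 8\right)} = \frac{1}{\frac{1}{37} + 0} = \frac{1}{\frac{1}{37}} = 37$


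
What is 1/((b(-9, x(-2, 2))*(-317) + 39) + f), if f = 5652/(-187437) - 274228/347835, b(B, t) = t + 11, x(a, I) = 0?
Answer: -21732382965/74951045275672 ≈ -0.00028995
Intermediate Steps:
b(B, t) = 11 + t
f = -17788812352/21732382965 (f = 5652*(-1/187437) - 274228*1/347835 = -1884/62479 - 274228/347835 = -17788812352/21732382965 ≈ -0.81854)
1/((b(-9, x(-2, 2))*(-317) + 39) + f) = 1/(((11 + 0)*(-317) + 39) - 17788812352/21732382965) = 1/((11*(-317) + 39) - 17788812352/21732382965) = 1/((-3487 + 39) - 17788812352/21732382965) = 1/(-3448 - 17788812352/21732382965) = 1/(-74951045275672/21732382965) = -21732382965/74951045275672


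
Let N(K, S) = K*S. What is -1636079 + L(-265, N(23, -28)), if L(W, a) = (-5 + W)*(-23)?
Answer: -1629869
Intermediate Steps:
L(W, a) = 115 - 23*W
-1636079 + L(-265, N(23, -28)) = -1636079 + (115 - 23*(-265)) = -1636079 + (115 + 6095) = -1636079 + 6210 = -1629869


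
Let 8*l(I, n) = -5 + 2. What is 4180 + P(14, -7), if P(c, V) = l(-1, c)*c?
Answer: 16699/4 ≈ 4174.8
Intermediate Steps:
l(I, n) = -3/8 (l(I, n) = (-5 + 2)/8 = (1/8)*(-3) = -3/8)
P(c, V) = -3*c/8
4180 + P(14, -7) = 4180 - 3/8*14 = 4180 - 21/4 = 16699/4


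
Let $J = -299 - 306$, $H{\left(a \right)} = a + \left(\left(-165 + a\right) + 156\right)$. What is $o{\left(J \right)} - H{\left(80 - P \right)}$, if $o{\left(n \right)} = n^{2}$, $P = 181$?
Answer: $366236$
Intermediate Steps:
$H{\left(a \right)} = -9 + 2 a$ ($H{\left(a \right)} = a + \left(-9 + a\right) = -9 + 2 a$)
$J = -605$ ($J = -299 - 306 = -605$)
$o{\left(J \right)} - H{\left(80 - P \right)} = \left(-605\right)^{2} - \left(-9 + 2 \left(80 - 181\right)\right) = 366025 - \left(-9 + 2 \left(80 - 181\right)\right) = 366025 - \left(-9 + 2 \left(-101\right)\right) = 366025 - \left(-9 - 202\right) = 366025 - -211 = 366025 + 211 = 366236$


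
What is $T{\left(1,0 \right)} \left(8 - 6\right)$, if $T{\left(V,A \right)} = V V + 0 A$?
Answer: $2$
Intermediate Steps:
$T{\left(V,A \right)} = V^{2}$ ($T{\left(V,A \right)} = V^{2} + 0 = V^{2}$)
$T{\left(1,0 \right)} \left(8 - 6\right) = 1^{2} \left(8 - 6\right) = 1 \cdot 2 = 2$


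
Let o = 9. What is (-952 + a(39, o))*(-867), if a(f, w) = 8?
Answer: 818448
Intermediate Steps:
(-952 + a(39, o))*(-867) = (-952 + 8)*(-867) = -944*(-867) = 818448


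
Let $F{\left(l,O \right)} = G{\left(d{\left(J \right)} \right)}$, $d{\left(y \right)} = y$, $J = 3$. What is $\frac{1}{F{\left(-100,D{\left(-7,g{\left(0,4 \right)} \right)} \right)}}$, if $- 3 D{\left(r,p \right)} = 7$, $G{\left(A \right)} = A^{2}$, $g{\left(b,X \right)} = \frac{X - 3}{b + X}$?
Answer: $\frac{1}{9} \approx 0.11111$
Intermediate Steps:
$g{\left(b,X \right)} = \frac{-3 + X}{X + b}$
$D{\left(r,p \right)} = - \frac{7}{3}$ ($D{\left(r,p \right)} = \left(- \frac{1}{3}\right) 7 = - \frac{7}{3}$)
$F{\left(l,O \right)} = 9$ ($F{\left(l,O \right)} = 3^{2} = 9$)
$\frac{1}{F{\left(-100,D{\left(-7,g{\left(0,4 \right)} \right)} \right)}} = \frac{1}{9}$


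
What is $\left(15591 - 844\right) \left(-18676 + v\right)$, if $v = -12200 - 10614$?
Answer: $-611853030$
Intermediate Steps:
$v = -22814$ ($v = -12200 - 10614 = -22814$)
$\left(15591 - 844\right) \left(-18676 + v\right) = \left(15591 - 844\right) \left(-18676 - 22814\right) = 14747 \left(-41490\right) = -611853030$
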